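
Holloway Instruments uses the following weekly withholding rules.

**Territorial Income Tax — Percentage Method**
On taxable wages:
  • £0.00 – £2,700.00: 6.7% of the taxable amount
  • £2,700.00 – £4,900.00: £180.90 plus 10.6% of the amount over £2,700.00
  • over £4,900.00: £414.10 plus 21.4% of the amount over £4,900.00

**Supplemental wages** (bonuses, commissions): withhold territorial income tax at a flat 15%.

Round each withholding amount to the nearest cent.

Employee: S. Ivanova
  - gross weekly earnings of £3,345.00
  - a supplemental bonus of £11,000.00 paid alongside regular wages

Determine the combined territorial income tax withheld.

£1,899.27

Territorial Income Tax: taxable = £3,345.00
  £180.90 + 10.6% × (£3,345.00 − £2,700.00) = £180.90 + 10.6% × £645.00 = £249.27
Supplemental (15% flat on bonus): 15% × £11,000.00 = £1,650.00
Total territorial income tax: £249.27 + £1,650.00 = £1,899.27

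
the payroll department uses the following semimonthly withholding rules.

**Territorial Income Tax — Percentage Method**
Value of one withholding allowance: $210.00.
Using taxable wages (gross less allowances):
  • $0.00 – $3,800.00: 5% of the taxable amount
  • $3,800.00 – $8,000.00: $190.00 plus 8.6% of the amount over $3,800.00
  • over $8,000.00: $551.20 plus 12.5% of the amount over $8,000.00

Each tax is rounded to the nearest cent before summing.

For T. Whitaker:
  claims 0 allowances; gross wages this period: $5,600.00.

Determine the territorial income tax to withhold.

Territorial Income Tax: taxable = $5,600.00
  $190.00 + 8.6% × ($5,600.00 − $3,800.00) = $190.00 + 8.6% × $1,800.00 = $344.80

$344.80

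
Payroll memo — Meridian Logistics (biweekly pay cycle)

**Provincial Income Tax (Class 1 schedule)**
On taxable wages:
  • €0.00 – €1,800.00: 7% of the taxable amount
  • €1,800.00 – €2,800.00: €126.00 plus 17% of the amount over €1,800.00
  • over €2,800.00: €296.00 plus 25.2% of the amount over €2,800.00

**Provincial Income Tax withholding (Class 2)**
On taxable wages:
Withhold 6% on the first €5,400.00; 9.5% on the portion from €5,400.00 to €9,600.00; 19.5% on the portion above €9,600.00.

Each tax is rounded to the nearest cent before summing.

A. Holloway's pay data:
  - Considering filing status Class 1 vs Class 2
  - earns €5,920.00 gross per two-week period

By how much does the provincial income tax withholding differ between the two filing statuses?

€708.84

Provincial Income Tax (Class 1): taxable = €5,920.00
  €296.00 + 25.2% × (€5,920.00 − €2,800.00) = €296.00 + 25.2% × €3,120.00 = €1,082.24
Provincial Income Tax (Class 2): taxable = €5,920.00
  €324.00 + 9.5% × (€5,920.00 − €5,400.00) = €324.00 + 9.5% × €520.00 = €373.40
Difference: |€1,082.24 − €373.40| = €708.84 (higher under Class 1)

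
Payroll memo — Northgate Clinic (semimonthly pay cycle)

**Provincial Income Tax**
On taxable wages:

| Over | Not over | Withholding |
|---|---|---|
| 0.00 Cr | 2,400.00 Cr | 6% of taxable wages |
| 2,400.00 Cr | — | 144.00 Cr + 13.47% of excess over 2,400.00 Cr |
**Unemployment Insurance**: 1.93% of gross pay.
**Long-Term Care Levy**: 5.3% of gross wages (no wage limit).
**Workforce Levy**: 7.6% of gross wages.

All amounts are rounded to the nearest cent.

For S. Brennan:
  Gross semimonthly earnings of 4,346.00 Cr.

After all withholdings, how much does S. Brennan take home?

3,295.35 Cr

Provincial Income Tax: taxable = 4,346.00 Cr
  144.00 Cr + 13.47% × (4,346.00 Cr − 2,400.00 Cr) = 144.00 Cr + 13.47% × 1,946.00 Cr = 406.13 Cr
Unemployment Insurance: 1.93% × 4,346.00 Cr = 83.88 Cr
Long-Term Care Levy: 5.3% × 4,346.00 Cr = 230.34 Cr
Workforce Levy: 7.6% × 4,346.00 Cr = 330.30 Cr
Total withheld: 406.13 Cr + 83.88 Cr + 230.34 Cr + 330.30 Cr = 1,050.65 Cr
Net pay: 4,346.00 Cr − 1,050.65 Cr = 3,295.35 Cr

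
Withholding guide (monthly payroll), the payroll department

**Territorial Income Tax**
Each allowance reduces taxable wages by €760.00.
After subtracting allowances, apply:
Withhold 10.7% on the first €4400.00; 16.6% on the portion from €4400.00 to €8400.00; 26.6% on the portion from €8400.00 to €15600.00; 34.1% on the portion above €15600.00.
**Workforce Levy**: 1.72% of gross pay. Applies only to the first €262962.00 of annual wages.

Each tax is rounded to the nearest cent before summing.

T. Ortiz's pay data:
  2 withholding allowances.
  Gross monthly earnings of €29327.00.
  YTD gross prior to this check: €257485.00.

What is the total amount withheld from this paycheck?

€7306.79

Territorial Income Tax: taxable = €29327.00 − 2×€760.00 = €27807.00
  €3050.00 + 34.1% × (€27807.00 − €15600.00) = €3050.00 + 34.1% × €12207.00 = €7212.59
Workforce Levy: cap €262962.00 − YTD €257485.00 = €5477.00 subject; 1.72% × €5477.00 = €94.20
Total: €7212.59 + €94.20 = €7306.79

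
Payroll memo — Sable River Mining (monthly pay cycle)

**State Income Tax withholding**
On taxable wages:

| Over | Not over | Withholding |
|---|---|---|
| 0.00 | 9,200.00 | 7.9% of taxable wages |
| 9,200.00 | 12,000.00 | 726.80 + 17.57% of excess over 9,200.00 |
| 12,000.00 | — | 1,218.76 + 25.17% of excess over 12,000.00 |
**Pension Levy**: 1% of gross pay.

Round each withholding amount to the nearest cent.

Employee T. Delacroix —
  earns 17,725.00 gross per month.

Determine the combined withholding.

State Income Tax: taxable = 17,725.00
  1,218.76 + 25.17% × (17,725.00 − 12,000.00) = 1,218.76 + 25.17% × 5,725.00 = 2,659.74
Pension Levy: 1% × 17,725.00 = 177.25
Total: 2,659.74 + 177.25 = 2,836.99

2,836.99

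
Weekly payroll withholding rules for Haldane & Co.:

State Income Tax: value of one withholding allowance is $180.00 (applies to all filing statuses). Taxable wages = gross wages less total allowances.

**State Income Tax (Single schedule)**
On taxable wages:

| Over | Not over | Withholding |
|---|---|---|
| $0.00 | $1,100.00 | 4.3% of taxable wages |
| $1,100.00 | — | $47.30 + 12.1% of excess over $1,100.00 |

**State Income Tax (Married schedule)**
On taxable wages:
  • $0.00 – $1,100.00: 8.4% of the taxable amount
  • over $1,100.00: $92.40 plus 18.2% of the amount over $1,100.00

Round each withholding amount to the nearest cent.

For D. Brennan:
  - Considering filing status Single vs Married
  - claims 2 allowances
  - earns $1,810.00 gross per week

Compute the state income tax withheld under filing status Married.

$156.10

State Income Tax (Married): taxable = $1,810.00 − 2×$180.00 = $1,450.00
  $92.40 + 18.2% × ($1,450.00 − $1,100.00) = $92.40 + 18.2% × $350.00 = $156.10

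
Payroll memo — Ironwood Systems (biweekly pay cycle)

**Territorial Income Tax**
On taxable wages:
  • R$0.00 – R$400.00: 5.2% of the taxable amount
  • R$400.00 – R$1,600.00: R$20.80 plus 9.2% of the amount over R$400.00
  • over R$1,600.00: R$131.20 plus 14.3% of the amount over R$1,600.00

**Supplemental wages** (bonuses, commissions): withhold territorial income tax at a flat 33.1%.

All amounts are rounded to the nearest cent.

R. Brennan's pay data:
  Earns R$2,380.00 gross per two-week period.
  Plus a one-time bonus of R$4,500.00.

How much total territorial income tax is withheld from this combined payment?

Territorial Income Tax: taxable = R$2,380.00
  R$131.20 + 14.3% × (R$2,380.00 − R$1,600.00) = R$131.20 + 14.3% × R$780.00 = R$242.74
Supplemental (33.1% flat on bonus): 33.1% × R$4,500.00 = R$1,489.50
Total territorial income tax: R$242.74 + R$1,489.50 = R$1,732.24

R$1,732.24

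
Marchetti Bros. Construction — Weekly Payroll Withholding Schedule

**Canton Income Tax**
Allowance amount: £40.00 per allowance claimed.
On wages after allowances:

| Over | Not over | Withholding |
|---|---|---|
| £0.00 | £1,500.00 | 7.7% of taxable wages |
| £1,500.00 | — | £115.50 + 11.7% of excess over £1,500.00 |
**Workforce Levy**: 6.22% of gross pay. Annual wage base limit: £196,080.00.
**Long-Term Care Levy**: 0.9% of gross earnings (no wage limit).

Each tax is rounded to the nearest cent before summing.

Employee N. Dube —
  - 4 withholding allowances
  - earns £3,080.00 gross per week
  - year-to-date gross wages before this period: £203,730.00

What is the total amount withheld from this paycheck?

Canton Income Tax: taxable = £3,080.00 − 4×£40.00 = £2,920.00
  £115.50 + 11.7% × (£2,920.00 − £1,500.00) = £115.50 + 11.7% × £1,420.00 = £281.64
Workforce Levy: YTD £203,730.00 ≥ cap £196,080.00 → £0.00
Long-Term Care Levy: 0.9% × £3,080.00 = £27.72
Total: £281.64 + £0.00 + £27.72 = £309.36

£309.36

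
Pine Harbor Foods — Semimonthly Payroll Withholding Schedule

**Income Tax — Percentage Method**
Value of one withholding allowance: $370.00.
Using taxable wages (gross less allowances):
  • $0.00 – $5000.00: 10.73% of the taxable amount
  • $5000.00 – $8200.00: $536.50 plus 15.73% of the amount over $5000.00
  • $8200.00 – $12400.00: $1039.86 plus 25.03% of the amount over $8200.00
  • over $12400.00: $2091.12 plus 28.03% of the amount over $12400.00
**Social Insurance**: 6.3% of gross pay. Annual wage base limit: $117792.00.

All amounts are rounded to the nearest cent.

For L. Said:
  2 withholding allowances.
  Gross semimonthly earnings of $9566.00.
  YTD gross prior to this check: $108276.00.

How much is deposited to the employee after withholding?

$7769.94

Income Tax: taxable = $9566.00 − 2×$370.00 = $8826.00
  $1039.86 + 25.03% × ($8826.00 − $8200.00) = $1039.86 + 25.03% × $626.00 = $1196.55
Social Insurance: cap $117792.00 − YTD $108276.00 = $9516.00 subject; 6.3% × $9516.00 = $599.51
Total withheld: $1196.55 + $599.51 = $1796.06
Net pay: $9566.00 − $1796.06 = $7769.94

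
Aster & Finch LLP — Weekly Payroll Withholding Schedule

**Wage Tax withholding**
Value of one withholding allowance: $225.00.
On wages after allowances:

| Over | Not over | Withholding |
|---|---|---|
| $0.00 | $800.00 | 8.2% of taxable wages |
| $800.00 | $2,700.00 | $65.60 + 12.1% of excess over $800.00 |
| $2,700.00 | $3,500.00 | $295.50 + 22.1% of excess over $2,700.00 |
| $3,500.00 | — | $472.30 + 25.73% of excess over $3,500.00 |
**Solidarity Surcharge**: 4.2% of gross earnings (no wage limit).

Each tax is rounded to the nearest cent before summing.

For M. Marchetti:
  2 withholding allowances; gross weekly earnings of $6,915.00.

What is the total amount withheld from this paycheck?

Wage Tax: taxable = $6,915.00 − 2×$225.00 = $6,465.00
  $472.30 + 25.73% × ($6,465.00 − $3,500.00) = $472.30 + 25.73% × $2,965.00 = $1,235.19
Solidarity Surcharge: 4.2% × $6,915.00 = $290.43
Total: $1,235.19 + $290.43 = $1,525.62

$1,525.62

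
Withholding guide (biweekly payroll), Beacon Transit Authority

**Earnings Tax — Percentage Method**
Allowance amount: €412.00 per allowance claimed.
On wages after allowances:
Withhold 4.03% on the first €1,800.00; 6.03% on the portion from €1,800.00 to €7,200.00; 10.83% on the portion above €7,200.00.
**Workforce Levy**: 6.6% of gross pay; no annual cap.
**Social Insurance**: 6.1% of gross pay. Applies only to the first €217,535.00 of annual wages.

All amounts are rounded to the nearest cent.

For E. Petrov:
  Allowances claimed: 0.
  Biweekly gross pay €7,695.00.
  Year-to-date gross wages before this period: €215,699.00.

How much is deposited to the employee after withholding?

Earnings Tax: taxable = €7,695.00
  €398.16 + 10.83% × (€7,695.00 − €7,200.00) = €398.16 + 10.83% × €495.00 = €451.77
Workforce Levy: 6.6% × €7,695.00 = €507.87
Social Insurance: cap €217,535.00 − YTD €215,699.00 = €1,836.00 subject; 6.1% × €1,836.00 = €112.00
Total withheld: €451.77 + €507.87 + €112.00 = €1,071.64
Net pay: €7,695.00 − €1,071.64 = €6,623.36

€6,623.36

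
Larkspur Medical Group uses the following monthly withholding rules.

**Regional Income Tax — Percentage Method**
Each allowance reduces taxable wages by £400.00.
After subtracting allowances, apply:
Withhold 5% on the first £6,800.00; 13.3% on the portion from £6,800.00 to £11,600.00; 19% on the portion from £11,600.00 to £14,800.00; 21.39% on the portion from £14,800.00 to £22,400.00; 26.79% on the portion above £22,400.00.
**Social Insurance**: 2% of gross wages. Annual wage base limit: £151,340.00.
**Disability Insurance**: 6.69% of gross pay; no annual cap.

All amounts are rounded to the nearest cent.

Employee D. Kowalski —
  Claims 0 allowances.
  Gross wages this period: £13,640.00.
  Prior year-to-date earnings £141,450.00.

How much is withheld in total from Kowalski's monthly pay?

£2,476.32

Regional Income Tax: taxable = £13,640.00
  £978.40 + 19% × (£13,640.00 − £11,600.00) = £978.40 + 19% × £2,040.00 = £1,366.00
Social Insurance: cap £151,340.00 − YTD £141,450.00 = £9,890.00 subject; 2% × £9,890.00 = £197.80
Disability Insurance: 6.69% × £13,640.00 = £912.52
Total: £1,366.00 + £197.80 + £912.52 = £2,476.32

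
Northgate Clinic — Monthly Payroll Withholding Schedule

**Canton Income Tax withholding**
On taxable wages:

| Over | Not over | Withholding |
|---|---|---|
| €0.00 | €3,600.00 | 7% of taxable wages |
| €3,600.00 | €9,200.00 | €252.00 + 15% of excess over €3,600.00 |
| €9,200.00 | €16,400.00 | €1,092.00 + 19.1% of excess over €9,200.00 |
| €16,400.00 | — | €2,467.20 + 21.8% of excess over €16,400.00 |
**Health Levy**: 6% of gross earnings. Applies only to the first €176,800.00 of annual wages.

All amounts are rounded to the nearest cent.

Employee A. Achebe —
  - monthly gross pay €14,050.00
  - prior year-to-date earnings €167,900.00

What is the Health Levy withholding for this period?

€534.00

Health Levy: cap €176,800.00 − YTD €167,900.00 = €8,900.00 subject; 6% × €8,900.00 = €534.00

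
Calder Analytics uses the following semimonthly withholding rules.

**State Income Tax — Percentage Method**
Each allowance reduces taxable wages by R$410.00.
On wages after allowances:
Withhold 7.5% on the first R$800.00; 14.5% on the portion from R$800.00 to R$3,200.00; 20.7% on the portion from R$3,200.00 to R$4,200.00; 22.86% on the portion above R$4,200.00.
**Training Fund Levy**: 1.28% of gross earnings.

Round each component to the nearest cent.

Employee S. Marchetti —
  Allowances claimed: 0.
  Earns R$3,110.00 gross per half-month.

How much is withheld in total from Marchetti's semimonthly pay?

State Income Tax: taxable = R$3,110.00
  R$60.00 + 14.5% × (R$3,110.00 − R$800.00) = R$60.00 + 14.5% × R$2,310.00 = R$394.95
Training Fund Levy: 1.28% × R$3,110.00 = R$39.81
Total: R$394.95 + R$39.81 = R$434.76

R$434.76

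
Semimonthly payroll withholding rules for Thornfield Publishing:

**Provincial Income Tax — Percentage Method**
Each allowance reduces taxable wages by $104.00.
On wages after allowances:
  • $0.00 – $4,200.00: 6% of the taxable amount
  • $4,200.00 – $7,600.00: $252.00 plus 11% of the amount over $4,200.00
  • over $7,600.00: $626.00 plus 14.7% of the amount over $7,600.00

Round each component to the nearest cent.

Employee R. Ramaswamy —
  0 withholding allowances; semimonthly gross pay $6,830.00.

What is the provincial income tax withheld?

$541.30

Provincial Income Tax: taxable = $6,830.00
  $252.00 + 11% × ($6,830.00 − $4,200.00) = $252.00 + 11% × $2,630.00 = $541.30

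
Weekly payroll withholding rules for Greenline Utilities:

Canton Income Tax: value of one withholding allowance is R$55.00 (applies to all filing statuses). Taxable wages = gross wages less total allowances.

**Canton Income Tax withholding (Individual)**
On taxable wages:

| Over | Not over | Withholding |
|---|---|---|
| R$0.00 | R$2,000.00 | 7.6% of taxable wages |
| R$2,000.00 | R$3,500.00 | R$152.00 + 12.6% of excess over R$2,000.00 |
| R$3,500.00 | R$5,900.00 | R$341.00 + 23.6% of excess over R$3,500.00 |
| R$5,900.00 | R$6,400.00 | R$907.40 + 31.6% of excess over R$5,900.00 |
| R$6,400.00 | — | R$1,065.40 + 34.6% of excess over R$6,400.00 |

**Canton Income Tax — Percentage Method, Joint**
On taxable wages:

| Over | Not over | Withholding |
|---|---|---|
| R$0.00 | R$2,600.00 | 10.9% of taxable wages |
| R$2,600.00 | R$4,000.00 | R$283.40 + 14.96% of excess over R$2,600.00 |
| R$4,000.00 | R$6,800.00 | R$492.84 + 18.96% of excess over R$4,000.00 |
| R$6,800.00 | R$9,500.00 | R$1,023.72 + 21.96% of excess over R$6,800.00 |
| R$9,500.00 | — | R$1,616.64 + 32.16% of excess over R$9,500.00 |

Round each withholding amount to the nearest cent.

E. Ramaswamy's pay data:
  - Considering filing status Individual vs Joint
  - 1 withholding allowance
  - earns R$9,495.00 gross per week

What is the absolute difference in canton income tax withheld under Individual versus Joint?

Canton Income Tax (Individual): taxable = R$9,495.00 − 1×R$55.00 = R$9,440.00
  R$1,065.40 + 34.6% × (R$9,440.00 − R$6,400.00) = R$1,065.40 + 34.6% × R$3,040.00 = R$2,117.24
Canton Income Tax (Joint): taxable = R$9,495.00 − 1×R$55.00 = R$9,440.00
  R$1,023.72 + 21.96% × (R$9,440.00 − R$6,800.00) = R$1,023.72 + 21.96% × R$2,640.00 = R$1,603.46
Difference: |R$2,117.24 − R$1,603.46| = R$513.78 (higher under Individual)

R$513.78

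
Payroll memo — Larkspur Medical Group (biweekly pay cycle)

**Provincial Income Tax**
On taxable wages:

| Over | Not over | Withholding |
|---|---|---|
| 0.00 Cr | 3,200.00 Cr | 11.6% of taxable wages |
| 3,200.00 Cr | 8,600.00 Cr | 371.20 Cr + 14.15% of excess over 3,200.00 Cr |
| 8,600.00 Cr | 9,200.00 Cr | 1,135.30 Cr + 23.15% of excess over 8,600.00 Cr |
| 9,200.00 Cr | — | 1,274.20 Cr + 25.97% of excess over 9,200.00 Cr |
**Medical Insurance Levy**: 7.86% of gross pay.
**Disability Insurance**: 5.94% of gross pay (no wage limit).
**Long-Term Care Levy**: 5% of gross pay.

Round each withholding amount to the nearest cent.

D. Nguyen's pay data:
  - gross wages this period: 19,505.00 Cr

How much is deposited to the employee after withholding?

Provincial Income Tax: taxable = 19,505.00 Cr
  1,274.20 Cr + 25.97% × (19,505.00 Cr − 9,200.00 Cr) = 1,274.20 Cr + 25.97% × 10,305.00 Cr = 3,950.41 Cr
Medical Insurance Levy: 7.86% × 19,505.00 Cr = 1,533.09 Cr
Disability Insurance: 5.94% × 19,505.00 Cr = 1,158.60 Cr
Long-Term Care Levy: 5% × 19,505.00 Cr = 975.25 Cr
Total withheld: 3,950.41 Cr + 1,533.09 Cr + 1,158.60 Cr + 975.25 Cr = 7,617.35 Cr
Net pay: 19,505.00 Cr − 7,617.35 Cr = 11,887.65 Cr

11,887.65 Cr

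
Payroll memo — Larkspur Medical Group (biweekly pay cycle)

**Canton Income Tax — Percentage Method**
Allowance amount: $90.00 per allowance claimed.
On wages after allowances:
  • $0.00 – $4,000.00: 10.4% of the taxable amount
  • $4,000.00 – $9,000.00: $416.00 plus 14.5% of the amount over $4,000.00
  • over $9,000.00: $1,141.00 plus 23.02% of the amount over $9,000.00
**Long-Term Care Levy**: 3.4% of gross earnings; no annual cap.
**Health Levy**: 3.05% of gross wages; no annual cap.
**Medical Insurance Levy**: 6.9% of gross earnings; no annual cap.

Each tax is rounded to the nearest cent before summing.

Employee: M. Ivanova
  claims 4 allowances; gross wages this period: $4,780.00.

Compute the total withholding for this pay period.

$1,115.03

Canton Income Tax: taxable = $4,780.00 − 4×$90.00 = $4,420.00
  $416.00 + 14.5% × ($4,420.00 − $4,000.00) = $416.00 + 14.5% × $420.00 = $476.90
Long-Term Care Levy: 3.4% × $4,780.00 = $162.52
Health Levy: 3.05% × $4,780.00 = $145.79
Medical Insurance Levy: 6.9% × $4,780.00 = $329.82
Total: $476.90 + $162.52 + $145.79 + $329.82 = $1,115.03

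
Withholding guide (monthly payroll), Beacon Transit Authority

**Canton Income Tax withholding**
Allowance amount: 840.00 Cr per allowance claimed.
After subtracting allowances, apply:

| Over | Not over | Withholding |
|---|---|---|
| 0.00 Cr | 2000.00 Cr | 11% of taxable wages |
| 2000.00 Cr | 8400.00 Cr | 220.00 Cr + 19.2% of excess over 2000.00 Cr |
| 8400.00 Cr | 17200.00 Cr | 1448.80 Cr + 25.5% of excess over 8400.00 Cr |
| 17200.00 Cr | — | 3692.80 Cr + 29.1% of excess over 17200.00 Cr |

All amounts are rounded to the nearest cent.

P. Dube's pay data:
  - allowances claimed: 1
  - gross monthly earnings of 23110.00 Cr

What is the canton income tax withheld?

Canton Income Tax: taxable = 23110.00 Cr − 1×840.00 Cr = 22270.00 Cr
  3692.80 Cr + 29.1% × (22270.00 Cr − 17200.00 Cr) = 3692.80 Cr + 29.1% × 5070.00 Cr = 5168.17 Cr

5168.17 Cr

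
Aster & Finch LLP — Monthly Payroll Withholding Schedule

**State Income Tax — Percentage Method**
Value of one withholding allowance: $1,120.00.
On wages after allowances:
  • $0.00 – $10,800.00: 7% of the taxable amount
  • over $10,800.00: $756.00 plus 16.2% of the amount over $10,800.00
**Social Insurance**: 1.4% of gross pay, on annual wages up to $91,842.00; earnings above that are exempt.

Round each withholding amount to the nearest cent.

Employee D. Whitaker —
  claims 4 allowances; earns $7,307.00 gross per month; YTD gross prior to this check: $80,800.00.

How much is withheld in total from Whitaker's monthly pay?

$300.19

State Income Tax: taxable = $7,307.00 − 4×$1,120.00 = $2,827.00
  7% × $2,827.00 = $197.89
Social Insurance: 1.4% × $7,307.00 = $102.30
Total: $197.89 + $102.30 = $300.19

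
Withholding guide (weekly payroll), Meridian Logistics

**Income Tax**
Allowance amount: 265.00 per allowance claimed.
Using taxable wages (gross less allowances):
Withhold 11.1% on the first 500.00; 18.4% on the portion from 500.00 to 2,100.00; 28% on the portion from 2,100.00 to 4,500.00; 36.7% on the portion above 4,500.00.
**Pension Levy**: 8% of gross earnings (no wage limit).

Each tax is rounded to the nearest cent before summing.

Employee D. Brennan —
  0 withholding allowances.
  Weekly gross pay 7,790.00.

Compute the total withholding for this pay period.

2,852.53

Income Tax: taxable = 7,790.00
  1,021.90 + 36.7% × (7,790.00 − 4,500.00) = 1,021.90 + 36.7% × 3,290.00 = 2,229.33
Pension Levy: 8% × 7,790.00 = 623.20
Total: 2,229.33 + 623.20 = 2,852.53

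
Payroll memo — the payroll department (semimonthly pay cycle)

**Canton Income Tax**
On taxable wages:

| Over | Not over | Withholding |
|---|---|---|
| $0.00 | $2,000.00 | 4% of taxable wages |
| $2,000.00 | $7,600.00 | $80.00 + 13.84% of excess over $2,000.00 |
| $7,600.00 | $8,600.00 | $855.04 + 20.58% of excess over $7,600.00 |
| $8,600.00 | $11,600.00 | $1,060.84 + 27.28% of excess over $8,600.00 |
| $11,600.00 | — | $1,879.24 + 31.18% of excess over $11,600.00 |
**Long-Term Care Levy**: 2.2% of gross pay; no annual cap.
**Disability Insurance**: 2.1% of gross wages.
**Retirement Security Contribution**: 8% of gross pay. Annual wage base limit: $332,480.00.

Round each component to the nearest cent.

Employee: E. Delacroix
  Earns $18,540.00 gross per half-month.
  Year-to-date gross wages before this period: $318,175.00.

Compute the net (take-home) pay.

$12,555.25

Canton Income Tax: taxable = $18,540.00
  $1,879.24 + 31.18% × ($18,540.00 − $11,600.00) = $1,879.24 + 31.18% × $6,940.00 = $4,043.13
Long-Term Care Levy: 2.2% × $18,540.00 = $407.88
Disability Insurance: 2.1% × $18,540.00 = $389.34
Retirement Security Contribution: cap $332,480.00 − YTD $318,175.00 = $14,305.00 subject; 8% × $14,305.00 = $1,144.40
Total withheld: $4,043.13 + $407.88 + $389.34 + $1,144.40 = $5,984.75
Net pay: $18,540.00 − $5,984.75 = $12,555.25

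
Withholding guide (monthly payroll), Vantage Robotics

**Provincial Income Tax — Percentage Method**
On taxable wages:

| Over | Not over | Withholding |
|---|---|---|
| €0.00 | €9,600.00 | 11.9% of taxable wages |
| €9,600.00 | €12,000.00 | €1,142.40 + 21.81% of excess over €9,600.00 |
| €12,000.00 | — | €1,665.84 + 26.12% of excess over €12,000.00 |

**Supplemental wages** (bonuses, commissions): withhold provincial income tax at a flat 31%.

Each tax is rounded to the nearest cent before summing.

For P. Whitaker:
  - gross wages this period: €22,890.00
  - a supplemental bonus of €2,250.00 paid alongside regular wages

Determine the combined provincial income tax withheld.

Provincial Income Tax: taxable = €22,890.00
  €1,665.84 + 26.12% × (€22,890.00 − €12,000.00) = €1,665.84 + 26.12% × €10,890.00 = €4,510.31
Supplemental (31% flat on bonus): 31% × €2,250.00 = €697.50
Total provincial income tax: €4,510.31 + €697.50 = €5,207.81

€5,207.81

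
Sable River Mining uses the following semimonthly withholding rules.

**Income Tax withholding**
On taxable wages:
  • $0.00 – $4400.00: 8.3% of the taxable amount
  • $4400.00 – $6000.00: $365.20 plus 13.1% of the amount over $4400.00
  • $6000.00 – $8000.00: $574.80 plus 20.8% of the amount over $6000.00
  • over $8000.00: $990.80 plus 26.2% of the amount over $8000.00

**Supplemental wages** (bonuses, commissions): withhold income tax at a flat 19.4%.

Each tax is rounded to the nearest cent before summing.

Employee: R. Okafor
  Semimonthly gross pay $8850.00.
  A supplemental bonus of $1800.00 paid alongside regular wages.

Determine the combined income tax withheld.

Income Tax: taxable = $8850.00
  $990.80 + 26.2% × ($8850.00 − $8000.00) = $990.80 + 26.2% × $850.00 = $1213.50
Supplemental (19.4% flat on bonus): 19.4% × $1800.00 = $349.20
Total income tax: $1213.50 + $349.20 = $1562.70

$1562.70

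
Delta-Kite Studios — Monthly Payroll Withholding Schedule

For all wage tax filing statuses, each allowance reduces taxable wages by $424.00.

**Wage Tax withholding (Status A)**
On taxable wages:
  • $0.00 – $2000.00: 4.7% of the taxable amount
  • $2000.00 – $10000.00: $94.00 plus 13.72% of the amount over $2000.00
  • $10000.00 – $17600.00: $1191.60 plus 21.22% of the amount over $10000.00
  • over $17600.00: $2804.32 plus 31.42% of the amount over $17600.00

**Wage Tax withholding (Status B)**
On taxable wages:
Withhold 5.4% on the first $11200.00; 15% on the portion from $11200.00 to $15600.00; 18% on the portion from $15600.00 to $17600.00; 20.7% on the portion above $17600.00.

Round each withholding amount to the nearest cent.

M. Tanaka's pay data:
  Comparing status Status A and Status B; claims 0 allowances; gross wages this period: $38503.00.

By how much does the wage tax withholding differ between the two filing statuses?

Wage Tax (Status A): taxable = $38503.00
  $2804.32 + 31.42% × ($38503.00 − $17600.00) = $2804.32 + 31.42% × $20903.00 = $9372.04
Wage Tax (Status B): taxable = $38503.00
  $1624.80 + 20.7% × ($38503.00 − $17600.00) = $1624.80 + 20.7% × $20903.00 = $5951.72
Difference: |$9372.04 − $5951.72| = $3420.32 (higher under Status A)

$3420.32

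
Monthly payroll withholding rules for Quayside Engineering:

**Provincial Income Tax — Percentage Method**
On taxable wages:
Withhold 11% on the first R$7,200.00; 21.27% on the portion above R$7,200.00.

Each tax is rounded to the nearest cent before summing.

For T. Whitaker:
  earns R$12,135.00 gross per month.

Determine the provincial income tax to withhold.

Provincial Income Tax: taxable = R$12,135.00
  R$792.00 + 21.27% × (R$12,135.00 − R$7,200.00) = R$792.00 + 21.27% × R$4,935.00 = R$1,841.67

R$1,841.67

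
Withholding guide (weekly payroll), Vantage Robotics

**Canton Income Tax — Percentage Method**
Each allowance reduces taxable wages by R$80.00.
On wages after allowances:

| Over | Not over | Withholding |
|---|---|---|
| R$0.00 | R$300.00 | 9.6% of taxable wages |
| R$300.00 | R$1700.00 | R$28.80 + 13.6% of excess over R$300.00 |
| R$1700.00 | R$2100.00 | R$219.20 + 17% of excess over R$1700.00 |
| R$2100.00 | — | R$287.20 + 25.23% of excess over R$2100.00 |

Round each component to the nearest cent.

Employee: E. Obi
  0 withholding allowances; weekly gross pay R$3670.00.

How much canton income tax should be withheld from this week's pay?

Canton Income Tax: taxable = R$3670.00
  R$287.20 + 25.23% × (R$3670.00 − R$2100.00) = R$287.20 + 25.23% × R$1570.00 = R$683.31

R$683.31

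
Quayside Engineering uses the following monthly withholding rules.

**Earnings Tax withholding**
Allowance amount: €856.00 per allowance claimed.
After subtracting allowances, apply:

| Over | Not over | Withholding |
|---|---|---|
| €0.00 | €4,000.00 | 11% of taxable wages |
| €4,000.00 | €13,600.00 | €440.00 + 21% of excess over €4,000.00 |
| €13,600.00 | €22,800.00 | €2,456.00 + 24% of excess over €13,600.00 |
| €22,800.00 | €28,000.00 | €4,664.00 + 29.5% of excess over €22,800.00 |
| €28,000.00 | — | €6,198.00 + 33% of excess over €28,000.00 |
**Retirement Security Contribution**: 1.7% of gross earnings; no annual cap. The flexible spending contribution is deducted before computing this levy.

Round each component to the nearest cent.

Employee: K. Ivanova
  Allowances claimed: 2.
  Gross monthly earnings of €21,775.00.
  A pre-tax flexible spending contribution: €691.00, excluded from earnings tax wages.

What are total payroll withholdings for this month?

Earnings Tax: taxable = €21,775.00 − €691.00 − 2×€856.00 = €19,372.00
  €2,456.00 + 24% × (€19,372.00 − €13,600.00) = €2,456.00 + 24% × €5,772.00 = €3,841.28
Retirement Security Contribution: 1.7% × €21,084.00 = €358.43
Total: €3,841.28 + €358.43 = €4,199.71

€4,199.71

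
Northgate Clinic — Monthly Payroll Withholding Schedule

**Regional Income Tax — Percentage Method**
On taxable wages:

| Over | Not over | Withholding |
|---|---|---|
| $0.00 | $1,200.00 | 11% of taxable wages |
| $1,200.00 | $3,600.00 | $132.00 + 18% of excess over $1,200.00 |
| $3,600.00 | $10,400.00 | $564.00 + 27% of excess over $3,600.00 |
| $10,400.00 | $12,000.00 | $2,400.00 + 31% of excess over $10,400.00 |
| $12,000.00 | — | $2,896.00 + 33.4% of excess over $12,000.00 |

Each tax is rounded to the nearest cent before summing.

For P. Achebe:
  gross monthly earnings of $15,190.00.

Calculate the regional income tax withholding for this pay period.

$3,961.46

Regional Income Tax: taxable = $15,190.00
  $2,896.00 + 33.4% × ($15,190.00 − $12,000.00) = $2,896.00 + 33.4% × $3,190.00 = $3,961.46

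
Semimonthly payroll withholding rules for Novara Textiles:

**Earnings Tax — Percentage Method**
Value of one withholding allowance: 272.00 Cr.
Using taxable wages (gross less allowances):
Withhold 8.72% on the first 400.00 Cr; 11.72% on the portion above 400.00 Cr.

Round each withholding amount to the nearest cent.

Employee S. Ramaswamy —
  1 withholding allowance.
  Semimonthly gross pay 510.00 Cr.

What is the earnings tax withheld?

20.75 Cr

Earnings Tax: taxable = 510.00 Cr − 1×272.00 Cr = 238.00 Cr
  8.72% × 238.00 Cr = 20.75 Cr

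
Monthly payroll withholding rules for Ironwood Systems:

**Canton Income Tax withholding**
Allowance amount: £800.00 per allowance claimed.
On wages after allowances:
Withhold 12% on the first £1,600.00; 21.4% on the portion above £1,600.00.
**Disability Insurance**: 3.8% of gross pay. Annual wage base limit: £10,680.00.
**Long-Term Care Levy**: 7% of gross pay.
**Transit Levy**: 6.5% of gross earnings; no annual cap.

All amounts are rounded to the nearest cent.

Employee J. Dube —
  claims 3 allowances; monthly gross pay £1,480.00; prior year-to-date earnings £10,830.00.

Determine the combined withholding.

£199.80

Canton Income Tax: taxable = £1,480.00 − 3×£800.00 = £-920.00
  Taxable ≤ 0 → £0.00
Disability Insurance: YTD £10,830.00 ≥ cap £10,680.00 → £0.00
Long-Term Care Levy: 7% × £1,480.00 = £103.60
Transit Levy: 6.5% × £1,480.00 = £96.20
Total: £0.00 + £0.00 + £103.60 + £96.20 = £199.80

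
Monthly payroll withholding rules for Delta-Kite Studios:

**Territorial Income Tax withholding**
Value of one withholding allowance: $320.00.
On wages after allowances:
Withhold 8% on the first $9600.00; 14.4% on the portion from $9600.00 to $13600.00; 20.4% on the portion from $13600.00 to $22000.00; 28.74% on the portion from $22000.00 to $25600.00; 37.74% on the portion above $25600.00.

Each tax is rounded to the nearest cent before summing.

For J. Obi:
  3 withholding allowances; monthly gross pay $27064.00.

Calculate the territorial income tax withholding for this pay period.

$4282.45

Territorial Income Tax: taxable = $27064.00 − 3×$320.00 = $26104.00
  $4092.24 + 37.74% × ($26104.00 − $25600.00) = $4092.24 + 37.74% × $504.00 = $4282.45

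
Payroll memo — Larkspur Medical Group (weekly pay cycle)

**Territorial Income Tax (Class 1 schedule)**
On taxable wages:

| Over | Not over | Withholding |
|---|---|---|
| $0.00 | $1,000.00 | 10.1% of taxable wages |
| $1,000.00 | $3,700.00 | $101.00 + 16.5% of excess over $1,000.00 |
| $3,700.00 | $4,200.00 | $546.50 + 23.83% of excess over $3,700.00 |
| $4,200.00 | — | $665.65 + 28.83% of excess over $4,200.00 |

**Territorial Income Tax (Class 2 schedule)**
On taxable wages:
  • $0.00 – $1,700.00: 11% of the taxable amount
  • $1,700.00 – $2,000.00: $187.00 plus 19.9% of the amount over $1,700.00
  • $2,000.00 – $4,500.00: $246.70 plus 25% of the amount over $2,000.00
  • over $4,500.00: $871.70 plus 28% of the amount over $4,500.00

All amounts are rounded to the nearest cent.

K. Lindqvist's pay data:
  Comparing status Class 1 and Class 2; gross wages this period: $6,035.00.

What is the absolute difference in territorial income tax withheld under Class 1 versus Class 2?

$106.82

Territorial Income Tax (Class 1): taxable = $6,035.00
  $665.65 + 28.83% × ($6,035.00 − $4,200.00) = $665.65 + 28.83% × $1,835.00 = $1,194.68
Territorial Income Tax (Class 2): taxable = $6,035.00
  $871.70 + 28% × ($6,035.00 − $4,500.00) = $871.70 + 28% × $1,535.00 = $1,301.50
Difference: |$1,194.68 − $1,301.50| = $106.82 (higher under Class 2)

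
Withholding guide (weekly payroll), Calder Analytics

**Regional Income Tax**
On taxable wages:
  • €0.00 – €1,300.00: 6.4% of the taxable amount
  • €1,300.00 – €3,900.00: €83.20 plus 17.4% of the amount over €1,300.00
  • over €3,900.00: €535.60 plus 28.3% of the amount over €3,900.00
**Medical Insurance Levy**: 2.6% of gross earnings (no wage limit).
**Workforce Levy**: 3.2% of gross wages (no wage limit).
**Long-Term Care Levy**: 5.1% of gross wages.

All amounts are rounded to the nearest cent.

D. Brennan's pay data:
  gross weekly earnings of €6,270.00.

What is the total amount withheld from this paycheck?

€1,889.74

Regional Income Tax: taxable = €6,270.00
  €535.60 + 28.3% × (€6,270.00 − €3,900.00) = €535.60 + 28.3% × €2,370.00 = €1,206.31
Medical Insurance Levy: 2.6% × €6,270.00 = €163.02
Workforce Levy: 3.2% × €6,270.00 = €200.64
Long-Term Care Levy: 5.1% × €6,270.00 = €319.77
Total: €1,206.31 + €163.02 + €200.64 + €319.77 = €1,889.74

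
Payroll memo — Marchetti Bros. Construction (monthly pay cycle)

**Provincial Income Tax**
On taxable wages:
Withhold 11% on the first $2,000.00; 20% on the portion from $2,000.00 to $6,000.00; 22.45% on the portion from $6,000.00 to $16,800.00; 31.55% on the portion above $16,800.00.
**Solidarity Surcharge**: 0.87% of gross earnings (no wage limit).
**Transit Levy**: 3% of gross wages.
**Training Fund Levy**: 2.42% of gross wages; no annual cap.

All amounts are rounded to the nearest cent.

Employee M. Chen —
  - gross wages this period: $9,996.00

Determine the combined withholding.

$2,545.85

Provincial Income Tax: taxable = $9,996.00
  $1,020.00 + 22.45% × ($9,996.00 − $6,000.00) = $1,020.00 + 22.45% × $3,996.00 = $1,917.10
Solidarity Surcharge: 0.87% × $9,996.00 = $86.97
Transit Levy: 3% × $9,996.00 = $299.88
Training Fund Levy: 2.42% × $9,996.00 = $241.90
Total: $1,917.10 + $86.97 + $299.88 + $241.90 = $2,545.85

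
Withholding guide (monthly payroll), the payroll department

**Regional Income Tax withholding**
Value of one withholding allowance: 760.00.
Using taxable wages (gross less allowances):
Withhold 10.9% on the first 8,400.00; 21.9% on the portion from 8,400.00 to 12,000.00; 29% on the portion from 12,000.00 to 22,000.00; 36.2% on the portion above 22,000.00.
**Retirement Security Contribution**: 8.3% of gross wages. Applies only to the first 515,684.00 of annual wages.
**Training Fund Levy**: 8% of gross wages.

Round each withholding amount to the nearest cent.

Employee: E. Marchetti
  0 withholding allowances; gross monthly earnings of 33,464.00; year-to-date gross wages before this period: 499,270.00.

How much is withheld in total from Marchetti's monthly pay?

12,793.45

Regional Income Tax: taxable = 33,464.00
  4,604.00 + 36.2% × (33,464.00 − 22,000.00) = 4,604.00 + 36.2% × 11,464.00 = 8,753.97
Retirement Security Contribution: cap 515,684.00 − YTD 499,270.00 = 16,414.00 subject; 8.3% × 16,414.00 = 1,362.36
Training Fund Levy: 8% × 33,464.00 = 2,677.12
Total: 8,753.97 + 1,362.36 + 2,677.12 = 12,793.45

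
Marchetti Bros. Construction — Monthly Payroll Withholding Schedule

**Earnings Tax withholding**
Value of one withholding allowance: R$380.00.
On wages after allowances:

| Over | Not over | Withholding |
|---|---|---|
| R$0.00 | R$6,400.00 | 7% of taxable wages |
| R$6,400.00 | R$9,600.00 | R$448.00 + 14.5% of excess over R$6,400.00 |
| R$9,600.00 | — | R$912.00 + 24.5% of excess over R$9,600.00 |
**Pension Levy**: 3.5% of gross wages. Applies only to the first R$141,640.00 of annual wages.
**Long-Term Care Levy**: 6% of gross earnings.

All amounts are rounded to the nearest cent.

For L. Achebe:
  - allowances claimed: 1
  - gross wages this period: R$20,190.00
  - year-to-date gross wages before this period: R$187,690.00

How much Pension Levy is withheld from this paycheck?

R$0.00

Pension Levy: YTD R$187,690.00 ≥ cap R$141,640.00 → R$0.00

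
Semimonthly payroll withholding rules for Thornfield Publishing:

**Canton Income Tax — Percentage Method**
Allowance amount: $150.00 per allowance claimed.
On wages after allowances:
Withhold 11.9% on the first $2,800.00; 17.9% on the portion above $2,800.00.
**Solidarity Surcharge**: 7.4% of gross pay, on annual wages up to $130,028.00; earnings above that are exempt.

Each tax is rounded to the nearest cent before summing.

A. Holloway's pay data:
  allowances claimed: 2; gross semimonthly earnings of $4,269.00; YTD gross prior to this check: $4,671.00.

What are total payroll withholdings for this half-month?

Canton Income Tax: taxable = $4,269.00 − 2×$150.00 = $3,969.00
  $333.20 + 17.9% × ($3,969.00 − $2,800.00) = $333.20 + 17.9% × $1,169.00 = $542.45
Solidarity Surcharge: 7.4% × $4,269.00 = $315.91
Total: $542.45 + $315.91 = $858.36

$858.36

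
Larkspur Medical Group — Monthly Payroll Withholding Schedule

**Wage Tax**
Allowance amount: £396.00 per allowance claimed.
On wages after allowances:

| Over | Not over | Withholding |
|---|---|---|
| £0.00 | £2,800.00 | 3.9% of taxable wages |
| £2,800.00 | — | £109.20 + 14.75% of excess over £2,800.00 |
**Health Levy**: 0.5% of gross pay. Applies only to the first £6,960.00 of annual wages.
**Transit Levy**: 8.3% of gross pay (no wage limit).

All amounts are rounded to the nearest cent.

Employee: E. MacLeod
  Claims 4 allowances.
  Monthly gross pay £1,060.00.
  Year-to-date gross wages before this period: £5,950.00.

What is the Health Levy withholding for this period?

Health Levy: cap £6,960.00 − YTD £5,950.00 = £1,010.00 subject; 0.5% × £1,010.00 = £5.05

£5.05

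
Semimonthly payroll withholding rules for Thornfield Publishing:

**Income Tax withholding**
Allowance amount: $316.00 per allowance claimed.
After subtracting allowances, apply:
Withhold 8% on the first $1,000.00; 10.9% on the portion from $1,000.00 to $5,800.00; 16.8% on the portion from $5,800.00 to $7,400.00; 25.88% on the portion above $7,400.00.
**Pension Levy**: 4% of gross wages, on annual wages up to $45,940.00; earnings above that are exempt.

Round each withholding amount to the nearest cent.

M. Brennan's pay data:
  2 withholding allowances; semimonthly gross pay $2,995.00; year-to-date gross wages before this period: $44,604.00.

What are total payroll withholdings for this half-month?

$282.01

Income Tax: taxable = $2,995.00 − 2×$316.00 = $2,363.00
  $80.00 + 10.9% × ($2,363.00 − $1,000.00) = $80.00 + 10.9% × $1,363.00 = $228.57
Pension Levy: cap $45,940.00 − YTD $44,604.00 = $1,336.00 subject; 4% × $1,336.00 = $53.44
Total: $228.57 + $53.44 = $282.01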